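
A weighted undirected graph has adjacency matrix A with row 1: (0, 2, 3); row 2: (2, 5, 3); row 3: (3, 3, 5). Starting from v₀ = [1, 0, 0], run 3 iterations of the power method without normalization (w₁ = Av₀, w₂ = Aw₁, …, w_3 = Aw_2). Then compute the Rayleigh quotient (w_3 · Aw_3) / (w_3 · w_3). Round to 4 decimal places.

λ ≈ 9.3458

w1 = Av₀ = (0, 2, 3)
w2 = Aw1 = (13, 19, 21)
w3 = Aw2 = (101, 184, 201)
Aw3 = (971, 1725, 1860)
w3·Aw3 = 101·971 + 184·1725 + 201·1860 = 789331; w3·w3 = 101·101 + 184·184 + 201·201 = 84458
λ ≈ 789331/84458 = 9.3458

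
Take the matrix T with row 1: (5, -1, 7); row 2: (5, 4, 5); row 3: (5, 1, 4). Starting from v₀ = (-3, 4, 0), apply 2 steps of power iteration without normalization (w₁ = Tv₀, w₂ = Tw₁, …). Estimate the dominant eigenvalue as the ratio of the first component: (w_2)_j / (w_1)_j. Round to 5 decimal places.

λ ≈ 9.10526

w1 = Tv₀ = (5·(-3) + (-1)·4 + 7·0; 5·(-3) + 4·4 + 5·0; 5·(-3) + 1·4 + 4·0) = (-19, 1, -11)
w2 = Tw1 = (5·(-19) + (-1)·1 + 7·(-11); 5·(-19) + 4·1 + 5·(-11); 5·(-19) + 1·1 + 4·(-11)) = (-173, -146, -138)
Ratio at component: -173 / -19 = 9.10526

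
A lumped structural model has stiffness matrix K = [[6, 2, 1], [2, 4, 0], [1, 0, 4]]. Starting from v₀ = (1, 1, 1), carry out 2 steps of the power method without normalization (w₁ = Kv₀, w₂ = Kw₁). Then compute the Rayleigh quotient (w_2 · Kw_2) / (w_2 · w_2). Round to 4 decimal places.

w1 = Kv₀ = (6·1 + 2·1 + 1·1; 2·1 + 4·1 + 0·1; 1·1 + 0·1 + 4·1) = (9, 6, 5)
w2 = Kw1 = (6·9 + 2·6 + 1·5; 2·9 + 4·6 + 0·5; 1·9 + 0·6 + 4·5) = (71, 42, 29)
Kw2 = (539, 310, 187)
w2·Kw2 = 71·539 + 42·310 + 29·187 = 56712; w2·w2 = 71·71 + 42·42 + 29·29 = 7646
λ ≈ 56712/7646 = 7.4172

λ ≈ 7.4172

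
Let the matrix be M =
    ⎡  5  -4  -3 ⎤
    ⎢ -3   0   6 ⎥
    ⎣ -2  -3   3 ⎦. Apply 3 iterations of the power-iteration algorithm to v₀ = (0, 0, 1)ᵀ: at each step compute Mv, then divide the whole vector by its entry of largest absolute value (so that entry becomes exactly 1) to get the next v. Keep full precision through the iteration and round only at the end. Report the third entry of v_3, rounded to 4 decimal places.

-0.0177

Mv0 = (-3.00000, 6.00000, 3.00000); divide by 6.00000 → v1 = (-0.50000, 1.00000, 0.50000)
Mv1 = (-8.00000, 4.50000, -0.50000); divide by -8.00000 → v2 = (1.00000, -0.56250, 0.06250)
Mv2 = (7.06250, -2.62500, -0.12500); divide by 7.06250 → v3 = (1.00000, -0.37168, -0.01770)
Requested entry of v3: 6/-339 = -0.0177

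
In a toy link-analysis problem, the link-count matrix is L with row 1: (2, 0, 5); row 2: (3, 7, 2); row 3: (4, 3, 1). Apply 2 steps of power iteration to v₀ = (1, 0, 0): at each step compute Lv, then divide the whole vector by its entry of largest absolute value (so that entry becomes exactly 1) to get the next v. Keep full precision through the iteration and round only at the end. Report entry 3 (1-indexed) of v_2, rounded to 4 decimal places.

Lv0 = (2.00000, 3.00000, 4.00000); divide by 4.00000 → v1 = (0.50000, 0.75000, 1.00000)
Lv1 = (6.00000, 8.75000, 5.25000); divide by 8.75000 → v2 = (0.68571, 1.00000, 0.60000)
Requested entry of v2: 21/35 = 0.6000

0.6000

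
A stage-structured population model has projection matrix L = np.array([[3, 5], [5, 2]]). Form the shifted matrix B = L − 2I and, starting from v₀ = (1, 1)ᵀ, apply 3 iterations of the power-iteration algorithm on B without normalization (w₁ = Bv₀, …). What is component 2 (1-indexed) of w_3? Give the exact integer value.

155

B = L − 2I has rows (1, 5); (5, 0)
w1 = Bv₀ = (1·1 + 5·1; 5·1 + 0·1) = (6, 5)
w2 = Bw1 = (1·6 + 5·5; 5·6 + 0·5) = (31, 30)
w3 = Bw2 = (181, 155)
Requested component of w3: 155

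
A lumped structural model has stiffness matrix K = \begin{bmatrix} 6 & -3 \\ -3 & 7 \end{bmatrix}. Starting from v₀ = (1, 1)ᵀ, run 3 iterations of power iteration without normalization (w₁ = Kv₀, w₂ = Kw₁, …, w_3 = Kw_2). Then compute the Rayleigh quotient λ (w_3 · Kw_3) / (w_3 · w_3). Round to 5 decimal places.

w1 = Kv₀ = (6·1 + (-3)·1; (-3)·1 + 7·1) = (3, 4)
w2 = Kw1 = (6·3 + (-3)·4; (-3)·3 + 7·4) = (6, 19)
w3 = Kw2 = (-21, 115)
Kw3 = (-471, 868)
w3·Kw3 = (-21)·(-471) + 115·868 = 109711; w3·w3 = (-21)·(-21) + 115·115 = 13666
λ ≈ 109711/13666 = 8.02803

8.02803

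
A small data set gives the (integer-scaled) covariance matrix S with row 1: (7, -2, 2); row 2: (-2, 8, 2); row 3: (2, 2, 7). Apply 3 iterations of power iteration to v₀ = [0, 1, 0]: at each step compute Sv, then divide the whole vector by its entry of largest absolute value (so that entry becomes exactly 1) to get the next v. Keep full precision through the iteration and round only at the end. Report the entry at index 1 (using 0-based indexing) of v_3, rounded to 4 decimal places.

1.0000

Sv0 = (-2.00000, 8.00000, 2.00000); divide by 8.00000 → v1 = (-0.25000, 1.00000, 0.25000)
Sv1 = (-3.25000, 9.00000, 3.25000); divide by 9.00000 → v2 = (-0.36111, 1.00000, 0.36111)
Sv2 = (-3.80556, 9.44444, 3.80556); divide by 9.44444 → v3 = (-0.40294, 1.00000, 0.40294)
Requested entry of v3: 680/680 = 1.0000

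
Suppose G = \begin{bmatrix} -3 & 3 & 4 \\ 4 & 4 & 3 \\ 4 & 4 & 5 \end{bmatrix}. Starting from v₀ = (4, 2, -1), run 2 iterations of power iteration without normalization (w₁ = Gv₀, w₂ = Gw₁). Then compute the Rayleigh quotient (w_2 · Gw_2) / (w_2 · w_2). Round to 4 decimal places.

7.8751

w1 = Gv₀ = (-10, 21, 19)
w2 = Gw1 = (169, 101, 139)
Gw2 = (352, 1497, 1775)
w2·Gw2 = 169·352 + 101·1497 + 139·1775 = 457410; w2·w2 = 169·169 + 101·101 + 139·139 = 58083
λ ≈ 457410/58083 = 7.8751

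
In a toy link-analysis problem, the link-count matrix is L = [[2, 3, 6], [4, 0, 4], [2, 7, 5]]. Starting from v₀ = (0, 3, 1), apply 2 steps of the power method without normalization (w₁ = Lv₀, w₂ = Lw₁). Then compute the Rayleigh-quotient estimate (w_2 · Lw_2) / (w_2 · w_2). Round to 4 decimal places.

w1 = Lv₀ = (15, 4, 26)
w2 = Lw1 = (198, 164, 188)
Lw2 = (2016, 1544, 2484)
w2·Lw2 = 198·2016 + 164·1544 + 188·2484 = 1119376; w2·w2 = 198·198 + 164·164 + 188·188 = 101444
λ ≈ 1119376/101444 = 11.0344

11.0344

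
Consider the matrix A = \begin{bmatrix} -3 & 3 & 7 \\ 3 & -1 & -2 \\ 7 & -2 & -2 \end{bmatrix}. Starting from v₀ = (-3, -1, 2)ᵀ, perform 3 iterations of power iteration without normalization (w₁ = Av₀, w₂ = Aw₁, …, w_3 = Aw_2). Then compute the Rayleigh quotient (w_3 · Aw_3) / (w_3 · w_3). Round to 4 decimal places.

λ ≈ -10.8049

w1 = Av₀ = ((-3)·(-3) + 3·(-1) + 7·2; 3·(-3) + (-1)·(-1) + (-2)·2; 7·(-3) + (-2)·(-1) + (-2)·2) = (20, -12, -23)
w2 = Aw1 = ((-3)·20 + 3·(-12) + 7·(-23); 3·20 + (-1)·(-12) + (-2)·(-23); 7·20 + (-2)·(-12) + (-2)·(-23)) = (-257, 118, 210)
w3 = Aw2 = (2595, -1309, -2455)
Aw3 = (-28897, 14004, 25693)
w3·Aw3 = 2595·(-28897) + (-1309)·14004 + (-2455)·25693 = -156395266; w3·w3 = 2595·2595 + (-1309)·(-1309) + (-2455)·(-2455) = 14474531
λ ≈ -156395266/14474531 = -10.8049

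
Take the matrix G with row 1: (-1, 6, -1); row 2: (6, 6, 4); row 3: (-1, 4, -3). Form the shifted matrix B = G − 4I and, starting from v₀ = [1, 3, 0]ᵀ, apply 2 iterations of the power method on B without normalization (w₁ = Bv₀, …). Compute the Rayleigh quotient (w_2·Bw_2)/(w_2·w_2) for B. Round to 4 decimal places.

-1.1342

B = G − 4I has rows (-5, 6, -1); (6, 2, 4); (-1, 4, -7)
w1 = Bv₀ = (13, 12, 11)
w2 = Bw1 = (-4, 146, -42)
Bw2 = (938, 100, 882)
w2·Bw2 = -26196; w2·w2 = 23096; μ ≈ -26196/23096 = -1.1342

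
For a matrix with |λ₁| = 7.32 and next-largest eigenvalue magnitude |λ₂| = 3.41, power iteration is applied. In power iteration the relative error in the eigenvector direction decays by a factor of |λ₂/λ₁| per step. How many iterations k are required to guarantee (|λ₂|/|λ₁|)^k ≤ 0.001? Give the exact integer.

10

|λ₂/λ₁| = 3.41/7.32 = 0.46585
Need k ≥ ln(0.001) / ln(0.46585) = -6.9078 / -0.7639 ≈ 9.043
Smallest integer k satisfying the bound: 10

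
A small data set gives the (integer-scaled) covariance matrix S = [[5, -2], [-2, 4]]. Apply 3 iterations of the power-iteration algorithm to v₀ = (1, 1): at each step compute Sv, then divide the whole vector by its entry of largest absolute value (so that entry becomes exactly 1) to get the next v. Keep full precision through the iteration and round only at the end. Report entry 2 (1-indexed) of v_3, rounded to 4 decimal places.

Sv0 = (3.00000, 2.00000); divide by 3.00000 → v1 = (1.00000, 0.66667)
Sv1 = (3.66667, 0.66667); divide by 3.66667 → v2 = (1.00000, 0.18182)
Sv2 = (4.63636, -1.27273); divide by 4.63636 → v3 = (1.00000, -0.27451)
Requested entry of v3: -14/51 = -0.2745

-0.2745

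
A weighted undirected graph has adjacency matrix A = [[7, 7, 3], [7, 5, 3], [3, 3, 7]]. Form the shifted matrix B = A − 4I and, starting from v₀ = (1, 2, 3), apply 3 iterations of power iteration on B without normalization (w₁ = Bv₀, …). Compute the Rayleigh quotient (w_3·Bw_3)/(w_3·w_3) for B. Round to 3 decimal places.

11.237

B = A − 4I has rows (3, 7, 3); (7, 1, 3); (3, 3, 3)
w1 = Bv₀ = (26, 18, 18)
w2 = Bw1 = (258, 254, 186)
w3 = Bw2 = (3110, 2618, 2094)
Bw3 = (33938, 30670, 23466)
w3·Bw3 = 234979044; w3·w3 = 20910860; μ ≈ 234979044/20910860 = 11.237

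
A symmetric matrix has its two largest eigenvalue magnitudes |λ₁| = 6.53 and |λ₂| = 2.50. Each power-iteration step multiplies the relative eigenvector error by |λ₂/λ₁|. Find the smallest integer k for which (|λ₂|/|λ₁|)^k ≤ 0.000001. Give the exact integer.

|λ₂/λ₁| = 2.50/6.53 = 0.38285
Need k ≥ ln(0.000001) / ln(0.38285) = -13.8155 / -0.9601 ≈ 14.389
Smallest integer k satisfying the bound: 15

15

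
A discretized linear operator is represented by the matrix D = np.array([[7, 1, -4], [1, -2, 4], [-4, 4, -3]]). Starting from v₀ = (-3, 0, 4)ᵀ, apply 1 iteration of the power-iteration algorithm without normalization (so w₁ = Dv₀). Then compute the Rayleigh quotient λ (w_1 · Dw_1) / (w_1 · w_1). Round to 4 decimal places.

5.3856

w1 = Dv₀ = (7·(-3) + 1·0 + (-4)·4; 1·(-3) + (-2)·0 + 4·4; (-4)·(-3) + 4·0 + (-3)·4) = (-37, 13, 0)
Dw1 = (-246, -63, 200)
w1·Dw1 = (-37)·(-246) + 13·(-63) + 0·200 = 8283; w1·w1 = (-37)·(-37) + 13·13 + 0·0 = 1538
λ ≈ 8283/1538 = 5.3856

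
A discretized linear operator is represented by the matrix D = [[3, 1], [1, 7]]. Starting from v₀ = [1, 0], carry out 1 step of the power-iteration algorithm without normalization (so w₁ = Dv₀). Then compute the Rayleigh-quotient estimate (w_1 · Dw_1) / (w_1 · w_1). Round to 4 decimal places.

4.0000

w1 = Dv₀ = (3·1 + 1·0; 1·1 + 7·0) = (3, 1)
Dw1 = (10, 10)
w1·Dw1 = 3·10 + 1·10 = 40; w1·w1 = 3·3 + 1·1 = 10
λ ≈ 40/10 = 4.0000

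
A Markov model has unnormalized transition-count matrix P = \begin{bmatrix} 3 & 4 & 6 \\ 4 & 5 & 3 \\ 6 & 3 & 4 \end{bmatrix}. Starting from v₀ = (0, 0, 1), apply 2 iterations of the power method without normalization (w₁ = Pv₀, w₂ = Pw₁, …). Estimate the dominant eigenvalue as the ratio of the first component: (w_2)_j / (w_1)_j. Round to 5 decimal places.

9.00000

w1 = Pv₀ = (6, 3, 4)
w2 = Pw1 = (54, 51, 61)
Ratio at component: 54 / 6 = 9.00000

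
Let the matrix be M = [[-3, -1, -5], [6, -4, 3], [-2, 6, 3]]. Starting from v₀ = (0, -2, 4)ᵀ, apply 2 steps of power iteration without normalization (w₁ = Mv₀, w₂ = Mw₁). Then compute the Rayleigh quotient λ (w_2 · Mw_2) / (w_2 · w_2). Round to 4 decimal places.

λ ≈ -6.6552

w1 = Mv₀ = ((-3)·0 + (-1)·(-2) + (-5)·4; 6·0 + (-4)·(-2) + 3·4; (-2)·0 + 6·(-2) + 3·4) = (-18, 20, 0)
w2 = Mw1 = ((-3)·(-18) + (-1)·20 + (-5)·0; 6·(-18) + (-4)·20 + 3·0; (-2)·(-18) + 6·20 + 3·0) = (34, -188, 156)
Mw2 = (-694, 1424, -728)
w2·Mw2 = 34·(-694) + (-188)·1424 + 156·(-728) = -404876; w2·w2 = 34·34 + (-188)·(-188) + 156·156 = 60836
λ ≈ -404876/60836 = -6.6552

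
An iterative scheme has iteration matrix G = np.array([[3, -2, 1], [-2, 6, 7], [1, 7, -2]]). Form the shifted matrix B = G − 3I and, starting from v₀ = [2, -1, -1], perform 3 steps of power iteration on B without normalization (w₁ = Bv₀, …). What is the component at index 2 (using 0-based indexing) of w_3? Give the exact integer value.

205

B = G − 3I has rows (0, -2, 1); (-2, 3, 7); (1, 7, -5)
w1 = Bv₀ = (0·2 + (-2)·(-1) + 1·(-1); (-2)·2 + 3·(-1) + 7·(-1); 1·2 + 7·(-1) + (-5)·(-1)) = (1, -14, 0)
w2 = Bw1 = (0·1 + (-2)·(-14) + 1·0; (-2)·1 + 3·(-14) + 7·0; 1·1 + 7·(-14) + (-5)·0) = (28, -44, -97)
w3 = Bw2 = (-9, -867, 205)
Requested component of w3: 205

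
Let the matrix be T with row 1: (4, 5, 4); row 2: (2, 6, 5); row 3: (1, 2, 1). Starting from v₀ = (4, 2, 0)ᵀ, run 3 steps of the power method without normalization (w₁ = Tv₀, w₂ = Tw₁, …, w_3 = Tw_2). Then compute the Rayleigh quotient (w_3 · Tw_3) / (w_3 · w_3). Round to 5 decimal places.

λ ≈ 9.89059

w1 = Tv₀ = (4·4 + 5·2 + 4·0; 2·4 + 6·2 + 5·0; 1·4 + 2·2 + 1·0) = (26, 20, 8)
w2 = Tw1 = (4·26 + 5·20 + 4·8; 2·26 + 6·20 + 5·8; 1·26 + 2·20 + 1·8) = (236, 212, 74)
w3 = Tw2 = (2300, 2114, 734)
Tw3 = (22706, 20954, 7262)
w3·Tw3 = 2300·22706 + 2114·20954 + 734·7262 = 101850864; w3·w3 = 2300·2300 + 2114·2114 + 734·734 = 10297752
λ ≈ 101850864/10297752 = 9.89059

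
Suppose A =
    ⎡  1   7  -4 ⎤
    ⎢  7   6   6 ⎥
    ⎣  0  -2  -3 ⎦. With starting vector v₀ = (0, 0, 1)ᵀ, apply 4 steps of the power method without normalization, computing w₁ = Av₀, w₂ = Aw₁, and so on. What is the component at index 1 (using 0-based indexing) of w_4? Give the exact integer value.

w1 = Av₀ = (-4, 6, -3)
w2 = Aw1 = (50, -10, -3)
w3 = Aw2 = (-8, 272, 29)
w4 = Aw3 = (1780, 1750, -631)
The requested component of w4 is 1750.

1750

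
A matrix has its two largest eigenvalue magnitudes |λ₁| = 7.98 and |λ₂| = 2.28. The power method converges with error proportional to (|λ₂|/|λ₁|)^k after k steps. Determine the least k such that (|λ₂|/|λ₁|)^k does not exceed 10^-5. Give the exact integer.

10

|λ₂/λ₁| = 2.28/7.98 = 0.28571
Need k ≥ ln(10^-5) / ln(0.28571) = -11.5129 / -1.2528 ≈ 9.190
Smallest integer k satisfying the bound: 10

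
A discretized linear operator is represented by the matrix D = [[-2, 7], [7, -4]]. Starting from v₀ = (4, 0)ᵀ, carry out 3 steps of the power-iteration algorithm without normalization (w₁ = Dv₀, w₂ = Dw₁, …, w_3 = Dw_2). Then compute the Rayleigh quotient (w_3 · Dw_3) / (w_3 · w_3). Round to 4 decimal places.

-9.9895

w1 = Dv₀ = (-8, 28)
w2 = Dw1 = (212, -168)
w3 = Dw2 = (-1600, 2156)
Dw3 = (18292, -19824)
w3·Dw3 = (-1600)·18292 + 2156·(-19824) = -72007744; w3·w3 = (-1600)·(-1600) + 2156·2156 = 7208336
λ ≈ -72007744/7208336 = -9.9895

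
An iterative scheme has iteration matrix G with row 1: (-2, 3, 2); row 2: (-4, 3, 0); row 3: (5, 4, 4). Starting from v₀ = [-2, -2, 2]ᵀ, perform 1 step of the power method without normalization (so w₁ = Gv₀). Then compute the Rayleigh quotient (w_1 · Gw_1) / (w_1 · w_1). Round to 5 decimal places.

w1 = Gv₀ = (2, 2, -10)
Gw1 = (-18, -2, -22)
w1·Gw1 = 2·(-18) + 2·(-2) + (-10)·(-22) = 180; w1·w1 = 2·2 + 2·2 + (-10)·(-10) = 108
λ ≈ 180/108 = 1.66667

λ ≈ 1.66667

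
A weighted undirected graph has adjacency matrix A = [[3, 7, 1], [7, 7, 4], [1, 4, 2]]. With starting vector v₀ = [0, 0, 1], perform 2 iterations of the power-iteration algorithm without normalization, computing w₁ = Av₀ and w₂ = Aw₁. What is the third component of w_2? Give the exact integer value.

21

w1 = Av₀ = (3·0 + 7·0 + 1·1; 7·0 + 7·0 + 4·1; 1·0 + 4·0 + 2·1) = (1, 4, 2)
w2 = Aw1 = (3·1 + 7·4 + 1·2; 7·1 + 7·4 + 4·2; 1·1 + 4·4 + 2·2) = (33, 43, 21)
The requested component of w2 is 21.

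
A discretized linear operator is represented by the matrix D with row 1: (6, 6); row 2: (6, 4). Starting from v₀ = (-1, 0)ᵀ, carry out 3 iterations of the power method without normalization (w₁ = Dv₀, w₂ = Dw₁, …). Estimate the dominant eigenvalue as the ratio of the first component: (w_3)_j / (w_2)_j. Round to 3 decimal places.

w1 = Dv₀ = (-6, -6)
w2 = Dw1 = (-72, -60)
w3 = Dw2 = (-792, -672)
Ratio at component: -792 / -72 = 11.000

11.000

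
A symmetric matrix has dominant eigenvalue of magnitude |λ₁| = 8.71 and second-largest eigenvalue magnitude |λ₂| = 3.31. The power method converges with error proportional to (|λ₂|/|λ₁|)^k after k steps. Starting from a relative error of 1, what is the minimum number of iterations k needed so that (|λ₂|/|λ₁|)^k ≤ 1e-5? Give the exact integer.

|λ₂/λ₁| = 3.31/8.71 = 0.38002
Need k ≥ ln(1e-5) / ln(0.38002) = -11.5129 / -0.9675 ≈ 11.899
Smallest integer k satisfying the bound: 12

12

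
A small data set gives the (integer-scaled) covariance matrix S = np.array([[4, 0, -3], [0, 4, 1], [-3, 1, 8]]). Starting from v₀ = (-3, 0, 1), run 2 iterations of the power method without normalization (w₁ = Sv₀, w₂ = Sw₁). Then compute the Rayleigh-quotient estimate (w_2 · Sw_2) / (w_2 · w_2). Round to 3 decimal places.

w1 = Sv₀ = (4·(-3) + 0·0 + (-3)·1; 0·(-3) + 4·0 + 1·1; (-3)·(-3) + 1·0 + 8·1) = (-15, 1, 17)
w2 = Sw1 = (4·(-15) + 0·1 + (-3)·17; 0·(-15) + 4·1 + 1·17; (-3)·(-15) + 1·1 + 8·17) = (-111, 21, 182)
Sw2 = (-990, 266, 1810)
w2·Sw2 = (-111)·(-990) + 21·266 + 182·1810 = 444896; w2·w2 = (-111)·(-111) + 21·21 + 182·182 = 45886
λ ≈ 444896/45886 = 9.696

9.696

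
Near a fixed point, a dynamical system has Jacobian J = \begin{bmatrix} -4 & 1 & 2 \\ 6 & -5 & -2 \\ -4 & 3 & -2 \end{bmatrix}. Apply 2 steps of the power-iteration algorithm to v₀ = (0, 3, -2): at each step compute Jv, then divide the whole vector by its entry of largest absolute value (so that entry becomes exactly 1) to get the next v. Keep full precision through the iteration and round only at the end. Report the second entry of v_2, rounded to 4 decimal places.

-0.4182

Jv0 = (-1.00000, -11.00000, 13.00000); divide by 13.00000 → v1 = (-0.07692, -0.84615, 1.00000)
Jv1 = (1.46154, 1.76923, -4.23077); divide by -4.23077 → v2 = (-0.34545, -0.41818, 1.00000)
Requested entry of v2: 23/-55 = -0.4182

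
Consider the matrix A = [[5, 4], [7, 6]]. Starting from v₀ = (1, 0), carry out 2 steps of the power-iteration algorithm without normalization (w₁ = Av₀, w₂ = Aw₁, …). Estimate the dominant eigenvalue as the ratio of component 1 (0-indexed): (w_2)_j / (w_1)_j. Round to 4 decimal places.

w1 = Av₀ = (5, 7)
w2 = Aw1 = (53, 77)
Ratio at component: 77 / 7 = 11.0000

λ ≈ 11.0000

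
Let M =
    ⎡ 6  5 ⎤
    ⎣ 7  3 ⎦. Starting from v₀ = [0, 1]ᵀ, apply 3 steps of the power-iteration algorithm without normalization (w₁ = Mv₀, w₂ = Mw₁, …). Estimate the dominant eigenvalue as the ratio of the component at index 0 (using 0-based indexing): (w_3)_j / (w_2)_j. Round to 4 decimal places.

λ ≈ 10.8889

w1 = Mv₀ = (6·0 + 5·1; 7·0 + 3·1) = (5, 3)
w2 = Mw1 = (6·5 + 5·3; 7·5 + 3·3) = (45, 44)
w3 = Mw2 = (490, 447)
Ratio at component: 490 / 45 = 10.8889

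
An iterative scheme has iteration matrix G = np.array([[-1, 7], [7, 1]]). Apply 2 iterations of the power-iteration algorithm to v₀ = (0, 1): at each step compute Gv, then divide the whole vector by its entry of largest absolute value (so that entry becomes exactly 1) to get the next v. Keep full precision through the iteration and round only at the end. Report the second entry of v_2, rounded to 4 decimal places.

1.0000

Gv0 = (7.00000, 1.00000); divide by 7.00000 → v1 = (1.00000, 0.14286)
Gv1 = (0.00000, 7.14286); divide by 7.14286 → v2 = (0.00000, 1.00000)
Requested entry of v2: 50/50 = 1.0000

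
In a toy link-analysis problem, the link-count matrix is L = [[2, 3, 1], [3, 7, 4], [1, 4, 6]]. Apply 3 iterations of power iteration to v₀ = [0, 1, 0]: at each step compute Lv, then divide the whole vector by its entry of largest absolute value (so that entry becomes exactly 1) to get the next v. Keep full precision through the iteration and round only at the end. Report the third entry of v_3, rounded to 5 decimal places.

0.79061

Lv0 = (3.000000, 7.000000, 4.000000); divide by 7.000000 → v1 = (0.428571, 1.000000, 0.571429)
Lv1 = (4.428571, 10.571429, 7.857143); divide by 10.571429 → v2 = (0.418919, 1.000000, 0.743243)
Lv2 = (4.581081, 11.229730, 8.878378); divide by 11.229730 → v3 = (0.407942, 1.000000, 0.790614)
Requested entry of v3: 657/831 = 0.79061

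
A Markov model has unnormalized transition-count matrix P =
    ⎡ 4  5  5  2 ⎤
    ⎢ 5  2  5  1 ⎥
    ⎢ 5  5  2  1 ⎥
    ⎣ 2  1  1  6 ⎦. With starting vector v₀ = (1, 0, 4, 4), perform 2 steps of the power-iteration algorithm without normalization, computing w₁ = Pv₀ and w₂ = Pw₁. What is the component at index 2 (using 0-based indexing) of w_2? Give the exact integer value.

w1 = Pv₀ = (4·1 + 5·0 + 5·4 + 2·4; 5·1 + 2·0 + 5·4 + 1·4; 5·1 + 5·0 + 2·4 + 1·4; 2·1 + 1·0 + 1·4 + 6·4) = (32, 29, 17, 30)
w2 = Pw1 = (4·32 + 5·29 + 5·17 + 2·30; 5·32 + 2·29 + 5·17 + 1·30; 5·32 + 5·29 + 2·17 + 1·30; 2·32 + 1·29 + 1·17 + 6·30) = (418, 333, 369, 290)
The requested component of w2 is 369.

369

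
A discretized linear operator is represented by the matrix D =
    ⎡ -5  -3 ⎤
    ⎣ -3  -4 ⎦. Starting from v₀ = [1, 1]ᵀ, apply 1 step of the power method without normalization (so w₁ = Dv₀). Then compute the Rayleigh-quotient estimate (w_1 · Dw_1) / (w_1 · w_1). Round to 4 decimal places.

λ ≈ -7.5398

w1 = Dv₀ = ((-5)·1 + (-3)·1; (-3)·1 + (-4)·1) = (-8, -7)
Dw1 = (61, 52)
w1·Dw1 = (-8)·61 + (-7)·52 = -852; w1·w1 = (-8)·(-8) + (-7)·(-7) = 113
λ ≈ -852/113 = -7.5398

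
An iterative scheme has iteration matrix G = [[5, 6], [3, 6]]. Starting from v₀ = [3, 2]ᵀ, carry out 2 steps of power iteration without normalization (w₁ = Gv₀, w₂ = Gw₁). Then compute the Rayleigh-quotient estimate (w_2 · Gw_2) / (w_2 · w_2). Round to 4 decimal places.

w1 = Gv₀ = (5·3 + 6·2; 3·3 + 6·2) = (27, 21)
w2 = Gw1 = (5·27 + 6·21; 3·27 + 6·21) = (261, 207)
Gw2 = (2547, 2025)
w2·Gw2 = 261·2547 + 207·2025 = 1083942; w2·w2 = 261·261 + 207·207 = 110970
λ ≈ 1083942/110970 = 9.7679

λ ≈ 9.7679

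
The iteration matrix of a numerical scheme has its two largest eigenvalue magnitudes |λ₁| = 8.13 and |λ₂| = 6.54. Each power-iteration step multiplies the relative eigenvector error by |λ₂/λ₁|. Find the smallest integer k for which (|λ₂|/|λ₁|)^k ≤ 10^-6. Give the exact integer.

64

|λ₂/λ₁| = 6.54/8.13 = 0.80443
Need k ≥ ln(10^-6) / ln(0.80443) = -13.8155 / -0.2176 ≈ 63.483
Smallest integer k satisfying the bound: 64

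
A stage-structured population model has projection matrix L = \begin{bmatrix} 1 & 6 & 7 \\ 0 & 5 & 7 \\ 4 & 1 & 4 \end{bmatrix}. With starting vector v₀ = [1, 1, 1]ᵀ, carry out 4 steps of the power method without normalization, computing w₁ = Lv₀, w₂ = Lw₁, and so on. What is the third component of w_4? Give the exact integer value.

12343

w1 = Lv₀ = (14, 12, 9)
w2 = Lw1 = (149, 123, 104)
w3 = Lw2 = (1615, 1343, 1135)
w4 = Lw3 = (17618, 14660, 12343)
The requested component of w4 is 12343.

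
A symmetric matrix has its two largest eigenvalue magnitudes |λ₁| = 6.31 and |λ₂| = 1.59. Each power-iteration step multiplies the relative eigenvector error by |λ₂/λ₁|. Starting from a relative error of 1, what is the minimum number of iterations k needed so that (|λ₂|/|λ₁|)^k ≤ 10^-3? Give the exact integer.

6

|λ₂/λ₁| = 1.59/6.31 = 0.25198
Need k ≥ ln(10^-3) / ln(0.25198) = -6.9078 / -1.3784 ≈ 5.011
Smallest integer k satisfying the bound: 6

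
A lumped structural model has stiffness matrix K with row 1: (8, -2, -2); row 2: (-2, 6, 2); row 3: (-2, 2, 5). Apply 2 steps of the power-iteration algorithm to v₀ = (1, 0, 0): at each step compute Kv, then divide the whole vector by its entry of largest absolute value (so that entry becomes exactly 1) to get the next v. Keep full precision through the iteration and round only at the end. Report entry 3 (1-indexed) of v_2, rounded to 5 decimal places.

Kv0 = (8.000000, -2.000000, -2.000000); divide by 8.000000 → v1 = (1.000000, -0.250000, -0.250000)
Kv1 = (9.000000, -4.000000, -3.750000); divide by 9.000000 → v2 = (1.000000, -0.444444, -0.416667)
Requested entry of v2: -30/72 = -0.41667

-0.41667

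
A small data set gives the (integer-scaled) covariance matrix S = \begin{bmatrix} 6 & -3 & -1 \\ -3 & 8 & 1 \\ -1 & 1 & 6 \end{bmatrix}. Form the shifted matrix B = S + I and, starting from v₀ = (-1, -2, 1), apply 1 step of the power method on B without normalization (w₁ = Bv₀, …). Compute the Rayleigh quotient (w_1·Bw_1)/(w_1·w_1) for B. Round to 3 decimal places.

μ ≈ 7.339

B = S + I has rows (7, -3, -1); (-3, 9, 1); (-1, 1, 7)
w1 = Bv₀ = (-2, -14, 6)
Bw1 = (22, -114, 30)
w1·Bw1 = 1732; w1·w1 = 236; μ ≈ 1732/236 = 7.339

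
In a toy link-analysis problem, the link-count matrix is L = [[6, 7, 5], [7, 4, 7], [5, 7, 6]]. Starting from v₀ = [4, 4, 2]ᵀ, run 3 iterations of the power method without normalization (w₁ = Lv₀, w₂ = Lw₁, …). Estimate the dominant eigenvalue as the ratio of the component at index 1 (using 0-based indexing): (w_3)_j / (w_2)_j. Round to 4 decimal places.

17.8840

w1 = Lv₀ = (62, 58, 60)
w2 = Lw1 = (1078, 1086, 1076)
w3 = Lw2 = (19450, 19422, 19448)
Ratio at component: 19422 / 1086 = 17.8840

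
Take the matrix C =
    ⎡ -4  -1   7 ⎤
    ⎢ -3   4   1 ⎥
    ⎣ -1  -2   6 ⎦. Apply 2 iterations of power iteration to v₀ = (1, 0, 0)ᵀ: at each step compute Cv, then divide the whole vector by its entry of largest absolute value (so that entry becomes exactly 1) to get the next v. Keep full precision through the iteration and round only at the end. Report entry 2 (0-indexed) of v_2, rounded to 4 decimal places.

0.3333

Cv0 = (-4.00000, -3.00000, -1.00000); divide by -4.00000 → v1 = (1.00000, 0.75000, 0.25000)
Cv1 = (-3.00000, 0.25000, -1.00000); divide by -3.00000 → v2 = (1.00000, -0.08333, 0.33333)
Requested entry of v2: 4/12 = 0.3333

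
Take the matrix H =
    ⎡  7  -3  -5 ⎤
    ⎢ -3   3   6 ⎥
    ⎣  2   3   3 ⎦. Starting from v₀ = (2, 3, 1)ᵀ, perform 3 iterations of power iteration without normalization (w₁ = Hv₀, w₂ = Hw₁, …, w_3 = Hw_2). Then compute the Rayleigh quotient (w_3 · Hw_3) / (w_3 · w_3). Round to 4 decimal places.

9.7326

w1 = Hv₀ = (0, 9, 16)
w2 = Hw1 = (-107, 123, 75)
w3 = Hw2 = (-1493, 1140, 380)
Hw3 = (-15771, 10179, 1574)
w3·Hw3 = (-1493)·(-15771) + 1140·10179 + 380·1574 = 35748283; w3·w3 = (-1493)·(-1493) + 1140·1140 + 380·380 = 3673049
λ ≈ 35748283/3673049 = 9.7326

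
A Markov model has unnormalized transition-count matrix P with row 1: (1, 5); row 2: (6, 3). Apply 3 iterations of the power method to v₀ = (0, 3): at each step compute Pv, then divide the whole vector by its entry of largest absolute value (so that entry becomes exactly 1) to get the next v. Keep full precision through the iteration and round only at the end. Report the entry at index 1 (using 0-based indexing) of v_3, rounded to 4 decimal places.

1.0000

Pv0 = (15.00000, 9.00000); divide by 15.00000 → v1 = (1.00000, 0.60000)
Pv1 = (4.00000, 7.80000); divide by 7.80000 → v2 = (0.51282, 1.00000)
Pv2 = (5.51282, 6.07692); divide by 6.07692 → v3 = (0.90717, 1.00000)
Requested entry of v3: 711/711 = 1.0000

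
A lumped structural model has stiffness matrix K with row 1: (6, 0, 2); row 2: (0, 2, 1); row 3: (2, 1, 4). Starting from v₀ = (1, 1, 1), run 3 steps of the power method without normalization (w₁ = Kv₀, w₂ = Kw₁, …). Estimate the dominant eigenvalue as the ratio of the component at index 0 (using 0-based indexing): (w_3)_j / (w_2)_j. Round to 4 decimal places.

w1 = Kv₀ = (6·1 + 0·1 + 2·1; 0·1 + 2·1 + 1·1; 2·1 + 1·1 + 4·1) = (8, 3, 7)
w2 = Kw1 = (6·8 + 0·3 + 2·7; 0·8 + 2·3 + 1·7; 2·8 + 1·3 + 4·7) = (62, 13, 47)
w3 = Kw2 = (466, 73, 325)
Ratio at component: 466 / 62 = 7.5161

7.5161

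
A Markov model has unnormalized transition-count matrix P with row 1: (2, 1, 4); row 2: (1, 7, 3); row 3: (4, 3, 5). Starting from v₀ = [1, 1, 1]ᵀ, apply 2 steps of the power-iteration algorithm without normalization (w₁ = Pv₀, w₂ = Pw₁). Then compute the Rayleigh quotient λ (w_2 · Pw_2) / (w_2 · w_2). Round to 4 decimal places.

λ ≈ 10.4733

w1 = Pv₀ = (2·1 + 1·1 + 4·1; 1·1 + 7·1 + 3·1; 4·1 + 3·1 + 5·1) = (7, 11, 12)
w2 = Pw1 = (2·7 + 1·11 + 4·12; 1·7 + 7·11 + 3·12; 4·7 + 3·11 + 5·12) = (73, 120, 121)
Pw2 = (750, 1276, 1257)
w2·Pw2 = 73·750 + 120·1276 + 121·1257 = 359967; w2·w2 = 73·73 + 120·120 + 121·121 = 34370
λ ≈ 359967/34370 = 10.4733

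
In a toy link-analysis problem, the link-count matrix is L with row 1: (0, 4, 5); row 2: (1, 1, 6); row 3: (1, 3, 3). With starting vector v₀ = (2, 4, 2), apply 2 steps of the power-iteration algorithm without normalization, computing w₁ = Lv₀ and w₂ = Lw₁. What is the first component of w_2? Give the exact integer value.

172

w1 = Lv₀ = (26, 18, 20)
w2 = Lw1 = (172, 164, 140)
The requested component of w2 is 172.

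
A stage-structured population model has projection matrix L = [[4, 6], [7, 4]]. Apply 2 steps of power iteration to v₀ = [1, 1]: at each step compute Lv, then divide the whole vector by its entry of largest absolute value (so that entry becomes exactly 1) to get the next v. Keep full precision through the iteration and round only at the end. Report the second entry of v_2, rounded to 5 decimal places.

Lv0 = (10.000000, 11.000000); divide by 11.000000 → v1 = (0.909091, 1.000000)
Lv1 = (9.636364, 10.363636); divide by 10.363636 → v2 = (0.929825, 1.000000)
Requested entry of v2: 114/114 = 1.00000

1.00000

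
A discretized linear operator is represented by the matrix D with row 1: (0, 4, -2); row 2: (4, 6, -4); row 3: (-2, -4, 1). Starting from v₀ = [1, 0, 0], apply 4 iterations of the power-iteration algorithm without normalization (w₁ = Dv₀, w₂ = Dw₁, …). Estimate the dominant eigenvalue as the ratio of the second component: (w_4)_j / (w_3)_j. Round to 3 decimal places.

10.070

w1 = Dv₀ = (0, 4, -2)
w2 = Dw1 = (20, 32, -18)
w3 = Dw2 = (164, 344, -186)
w4 = Dw3 = (1748, 3464, -1890)
Ratio at component: 3464 / 344 = 10.070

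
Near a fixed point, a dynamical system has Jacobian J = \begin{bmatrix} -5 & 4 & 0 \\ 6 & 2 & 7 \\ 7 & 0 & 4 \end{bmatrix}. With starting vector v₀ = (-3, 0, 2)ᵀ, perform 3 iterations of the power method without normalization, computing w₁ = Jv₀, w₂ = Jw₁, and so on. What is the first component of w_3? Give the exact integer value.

419

w1 = Jv₀ = (15, -4, -13)
w2 = Jw1 = (-91, -9, 53)
w3 = Jw2 = (419, -193, -425)
The requested component of w3 is 419.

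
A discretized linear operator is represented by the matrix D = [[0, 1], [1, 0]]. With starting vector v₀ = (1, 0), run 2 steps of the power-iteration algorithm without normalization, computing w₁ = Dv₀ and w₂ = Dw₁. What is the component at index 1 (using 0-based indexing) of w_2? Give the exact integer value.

w1 = Dv₀ = (0, 1)
w2 = Dw1 = (1, 0)
The requested component of w2 is 0.

0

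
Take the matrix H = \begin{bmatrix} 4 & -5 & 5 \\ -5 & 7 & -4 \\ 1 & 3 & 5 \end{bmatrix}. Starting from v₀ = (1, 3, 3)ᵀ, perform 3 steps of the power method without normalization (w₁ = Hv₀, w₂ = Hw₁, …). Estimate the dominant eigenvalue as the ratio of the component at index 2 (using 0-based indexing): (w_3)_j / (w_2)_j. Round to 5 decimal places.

λ ≈ 3.90071

w1 = Hv₀ = (4, 4, 25)
w2 = Hw1 = (121, -92, 141)
w3 = Hw2 = (1649, -1813, 550)
Ratio at component: 550 / 141 = 3.90071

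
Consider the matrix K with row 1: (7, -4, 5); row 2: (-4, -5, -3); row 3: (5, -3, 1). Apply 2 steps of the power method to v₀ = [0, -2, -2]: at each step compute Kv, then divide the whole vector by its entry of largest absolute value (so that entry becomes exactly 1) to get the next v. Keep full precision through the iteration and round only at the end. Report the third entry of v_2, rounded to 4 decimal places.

Kv0 = (-2.00000, 16.00000, 4.00000); divide by 16.00000 → v1 = (-0.12500, 1.00000, 0.25000)
Kv1 = (-3.62500, -5.25000, -3.37500); divide by -5.25000 → v2 = (0.69048, 1.00000, 0.64286)
Requested entry of v2: -54/-84 = 0.6429

0.6429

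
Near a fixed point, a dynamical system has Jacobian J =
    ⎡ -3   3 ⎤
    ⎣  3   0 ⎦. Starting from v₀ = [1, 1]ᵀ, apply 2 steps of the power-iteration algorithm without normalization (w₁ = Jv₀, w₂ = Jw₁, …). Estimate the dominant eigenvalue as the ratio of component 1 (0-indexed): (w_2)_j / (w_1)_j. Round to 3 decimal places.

0.000

w1 = Jv₀ = ((-3)·1 + 3·1; 3·1 + 0·1) = (0, 3)
w2 = Jw1 = ((-3)·0 + 3·3; 3·0 + 0·3) = (9, 0)
Ratio at component: 0 / 3 = 0.000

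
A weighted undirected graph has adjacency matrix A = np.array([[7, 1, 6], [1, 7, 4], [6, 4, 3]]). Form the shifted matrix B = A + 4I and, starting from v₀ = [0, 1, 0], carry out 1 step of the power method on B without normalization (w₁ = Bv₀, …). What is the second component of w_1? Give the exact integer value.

11

B = A + 4I has rows (11, 1, 6); (1, 11, 4); (6, 4, 7)
w1 = Bv₀ = (1, 11, 4)
Requested component of w1: 11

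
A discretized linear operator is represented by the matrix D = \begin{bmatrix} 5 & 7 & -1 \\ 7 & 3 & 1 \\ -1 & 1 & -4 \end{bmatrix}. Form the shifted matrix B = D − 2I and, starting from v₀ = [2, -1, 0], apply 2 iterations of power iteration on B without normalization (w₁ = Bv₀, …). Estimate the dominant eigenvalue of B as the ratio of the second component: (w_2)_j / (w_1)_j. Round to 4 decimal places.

μ ≈ 0.2308

B = D − 2I has rows (3, 7, -1); (7, 1, 1); (-1, 1, -6)
w1 = Bv₀ = (3·2 + 7·(-1) + (-1)·0; 7·2 + 1·(-1) + 1·0; (-1)·2 + 1·(-1) + (-6)·0) = (-1, 13, -3)
w2 = Bw1 = (3·(-1) + 7·13 + (-1)·(-3); 7·(-1) + 1·13 + 1·(-3); (-1)·(-1) + 1·13 + (-6)·(-3)) = (91, 3, 32)
Ratio: 3/13 = 0.2308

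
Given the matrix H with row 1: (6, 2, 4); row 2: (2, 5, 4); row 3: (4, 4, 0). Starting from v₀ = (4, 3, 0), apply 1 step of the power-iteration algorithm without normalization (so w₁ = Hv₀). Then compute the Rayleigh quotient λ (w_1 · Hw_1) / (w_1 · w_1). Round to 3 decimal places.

10.247

w1 = Hv₀ = (6·4 + 2·3 + 4·0; 2·4 + 5·3 + 4·0; 4·4 + 4·3 + 0·0) = (30, 23, 28)
Hw1 = (338, 287, 212)
w1·Hw1 = 30·338 + 23·287 + 28·212 = 22677; w1·w1 = 30·30 + 23·23 + 28·28 = 2213
λ ≈ 22677/2213 = 10.247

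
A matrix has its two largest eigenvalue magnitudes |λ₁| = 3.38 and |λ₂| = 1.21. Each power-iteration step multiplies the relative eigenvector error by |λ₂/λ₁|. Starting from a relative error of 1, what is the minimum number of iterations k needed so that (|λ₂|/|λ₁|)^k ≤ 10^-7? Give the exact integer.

|λ₂/λ₁| = 1.21/3.38 = 0.35799
Need k ≥ ln(10^-7) / ln(0.35799) = -16.1181 / -1.0273 ≈ 15.690
Smallest integer k satisfying the bound: 16

16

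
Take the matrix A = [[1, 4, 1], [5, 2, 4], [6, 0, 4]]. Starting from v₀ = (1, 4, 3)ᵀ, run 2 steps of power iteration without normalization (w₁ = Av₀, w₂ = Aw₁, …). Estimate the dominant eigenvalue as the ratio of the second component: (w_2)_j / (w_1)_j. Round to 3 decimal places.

λ ≈ 8.880

w1 = Av₀ = (1·1 + 4·4 + 1·3; 5·1 + 2·4 + 4·3; 6·1 + 0·4 + 4·3) = (20, 25, 18)
w2 = Aw1 = (1·20 + 4·25 + 1·18; 5·20 + 2·25 + 4·18; 6·20 + 0·25 + 4·18) = (138, 222, 192)
Ratio at component: 222 / 25 = 8.880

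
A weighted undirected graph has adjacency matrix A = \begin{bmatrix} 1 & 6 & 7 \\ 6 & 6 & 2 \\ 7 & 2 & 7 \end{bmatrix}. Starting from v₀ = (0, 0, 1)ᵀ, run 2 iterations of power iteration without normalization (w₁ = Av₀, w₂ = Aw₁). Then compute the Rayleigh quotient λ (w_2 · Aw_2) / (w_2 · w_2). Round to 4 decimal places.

w1 = Av₀ = (1·0 + 6·0 + 7·1; 6·0 + 6·0 + 2·1; 7·0 + 2·0 + 7·1) = (7, 2, 7)
w2 = Aw1 = (1·7 + 6·2 + 7·7; 6·7 + 6·2 + 2·7; 7·7 + 2·2 + 7·7) = (68, 68, 102)
Aw2 = (1190, 1020, 1326)
w2·Aw2 = 68·1190 + 68·1020 + 102·1326 = 285532; w2·w2 = 68·68 + 68·68 + 102·102 = 19652
λ ≈ 285532/19652 = 14.5294

λ ≈ 14.5294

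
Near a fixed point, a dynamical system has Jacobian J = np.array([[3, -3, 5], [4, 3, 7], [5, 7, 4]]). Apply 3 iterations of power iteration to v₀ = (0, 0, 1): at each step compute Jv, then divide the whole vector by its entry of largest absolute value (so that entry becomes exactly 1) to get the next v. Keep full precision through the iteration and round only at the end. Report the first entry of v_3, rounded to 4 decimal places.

Jv0 = (5.00000, 7.00000, 4.00000); divide by 7.00000 → v1 = (0.71429, 1.00000, 0.57143)
Jv1 = (2.00000, 9.85714, 12.85714); divide by 12.85714 → v2 = (0.15556, 0.76667, 1.00000)
Jv2 = (3.16667, 9.92222, 10.14444); divide by 10.14444 → v3 = (0.31216, 0.97809, 1.00000)
Requested entry of v3: 285/913 = 0.3122

0.3122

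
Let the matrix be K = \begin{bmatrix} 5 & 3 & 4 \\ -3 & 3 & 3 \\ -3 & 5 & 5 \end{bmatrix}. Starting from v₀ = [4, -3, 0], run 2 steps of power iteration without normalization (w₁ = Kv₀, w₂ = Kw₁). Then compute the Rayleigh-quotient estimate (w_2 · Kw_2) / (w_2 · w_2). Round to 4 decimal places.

7.9802

w1 = Kv₀ = (11, -21, -27)
w2 = Kw1 = (-116, -177, -273)
Kw2 = (-2203, -1002, -1902)
w2·Kw2 = (-116)·(-2203) + (-177)·(-1002) + (-273)·(-1902) = 952148; w2·w2 = (-116)·(-116) + (-177)·(-177) + (-273)·(-273) = 119314
λ ≈ 952148/119314 = 7.9802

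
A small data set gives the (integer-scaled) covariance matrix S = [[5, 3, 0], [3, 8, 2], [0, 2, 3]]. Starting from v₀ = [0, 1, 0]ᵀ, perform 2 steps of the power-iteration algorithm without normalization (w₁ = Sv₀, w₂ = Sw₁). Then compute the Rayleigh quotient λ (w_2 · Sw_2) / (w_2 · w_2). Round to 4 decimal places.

λ ≈ 10.2449

w1 = Sv₀ = (3, 8, 2)
w2 = Sw1 = (39, 77, 22)
Sw2 = (426, 777, 220)
w2·Sw2 = 39·426 + 77·777 + 22·220 = 81283; w2·w2 = 39·39 + 77·77 + 22·22 = 7934
λ ≈ 81283/7934 = 10.2449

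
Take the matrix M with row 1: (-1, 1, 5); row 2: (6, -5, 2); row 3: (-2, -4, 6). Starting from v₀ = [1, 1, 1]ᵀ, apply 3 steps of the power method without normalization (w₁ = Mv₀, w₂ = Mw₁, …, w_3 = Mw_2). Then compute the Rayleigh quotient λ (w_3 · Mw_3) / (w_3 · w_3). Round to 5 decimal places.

w1 = Mv₀ = (5, 3, 0)
w2 = Mw1 = (-2, 15, -22)
w3 = Mw2 = (-93, -131, -188)
Mw3 = (-978, -279, -418)
w3·Mw3 = (-93)·(-978) + (-131)·(-279) + (-188)·(-418) = 206087; w3·w3 = (-93)·(-93) + (-131)·(-131) + (-188)·(-188) = 61154
λ ≈ 206087/61154 = 3.36997

λ ≈ 3.36997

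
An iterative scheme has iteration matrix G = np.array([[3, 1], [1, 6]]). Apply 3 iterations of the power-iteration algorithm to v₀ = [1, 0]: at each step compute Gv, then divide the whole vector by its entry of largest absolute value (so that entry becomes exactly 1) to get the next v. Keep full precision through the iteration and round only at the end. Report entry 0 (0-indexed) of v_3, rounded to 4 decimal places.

0.6094

Gv0 = (3.00000, 1.00000); divide by 3.00000 → v1 = (1.00000, 0.33333)
Gv1 = (3.33333, 3.00000); divide by 3.33333 → v2 = (1.00000, 0.90000)
Gv2 = (3.90000, 6.40000); divide by 6.40000 → v3 = (0.60938, 1.00000)
Requested entry of v3: 39/64 = 0.6094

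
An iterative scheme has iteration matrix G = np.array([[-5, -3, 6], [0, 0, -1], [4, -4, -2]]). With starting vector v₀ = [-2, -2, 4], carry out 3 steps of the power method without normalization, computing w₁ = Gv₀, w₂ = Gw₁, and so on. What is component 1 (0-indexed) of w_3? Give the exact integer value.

-192

w1 = Gv₀ = ((-5)·(-2) + (-3)·(-2) + 6·4; 0·(-2) + 0·(-2) + (-1)·4; 4·(-2) + (-4)·(-2) + (-2)·4) = (40, -4, -8)
w2 = Gw1 = ((-5)·40 + (-3)·(-4) + 6·(-8); 0·40 + 0·(-4) + (-1)·(-8); 4·40 + (-4)·(-4) + (-2)·(-8)) = (-236, 8, 192)
w3 = Gw2 = (2308, -192, -1360)
The requested component of w3 is -192.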